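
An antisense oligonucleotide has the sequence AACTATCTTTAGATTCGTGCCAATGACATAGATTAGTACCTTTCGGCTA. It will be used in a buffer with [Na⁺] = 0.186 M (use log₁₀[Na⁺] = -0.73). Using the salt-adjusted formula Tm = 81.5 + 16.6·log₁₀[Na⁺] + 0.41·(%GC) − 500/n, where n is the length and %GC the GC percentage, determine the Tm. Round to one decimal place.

Length n = 49. Scanning the sequence gives T=17, C=10, A=14, G=8.
G+C = 18, so %GC = 18/49 × 100 = 36.735%
Salt term: 16.6 × (-0.73) = -12.118
GC term: 0.41 × 36.735 = 15.061; length term: −500/49 = −10.204
Tm = 81.5 + (-12.118) + 15.061 − 10.204 = 74.239 → 74.2°C

74.2°C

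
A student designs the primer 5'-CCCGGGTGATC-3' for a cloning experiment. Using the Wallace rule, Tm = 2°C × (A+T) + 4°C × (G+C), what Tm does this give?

Base counts: G=4, T=2, A=1, C=4
AT pairs contribute 3, GC pairs contribute 8.
Tm = 4·8 + 2·3 = 32 + 6 = 38°C

38°C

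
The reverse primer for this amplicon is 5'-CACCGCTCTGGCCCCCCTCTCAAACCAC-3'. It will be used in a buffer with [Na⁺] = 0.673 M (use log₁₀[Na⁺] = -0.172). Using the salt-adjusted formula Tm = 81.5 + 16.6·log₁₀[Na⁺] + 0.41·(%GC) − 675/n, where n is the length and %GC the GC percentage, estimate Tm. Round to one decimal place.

Length n = 28. Base counts: A=5, G=3, T=4, C=16
G+C = 19, so %GC = 19/28 × 100 = 67.857%
Salt term: 16.6 × (-0.172) = -2.855
GC term: 0.41 × 67.857 = 27.821; length term: −675/28 = −24.107
Tm = 81.5 + (-2.855) + 27.821 − 24.107 = 82.359 → 82.4°C

82.4°C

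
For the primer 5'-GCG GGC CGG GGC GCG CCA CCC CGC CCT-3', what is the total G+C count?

G=11, A=1, C=14, T=1
G+C = 11 + 14 = 25

25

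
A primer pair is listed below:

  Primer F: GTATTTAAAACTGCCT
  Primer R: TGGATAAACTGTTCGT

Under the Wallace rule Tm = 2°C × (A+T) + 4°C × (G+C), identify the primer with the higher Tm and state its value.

Primer R, 44°C

Primer F: A+T=11, G+C=5 → Tm = 2(11)+4(5) = 42°C
Primer R: A+T=10, G+C=6 → Tm = 2(10)+4(6) = 44°C
42°C vs 44°C → primer R is higher.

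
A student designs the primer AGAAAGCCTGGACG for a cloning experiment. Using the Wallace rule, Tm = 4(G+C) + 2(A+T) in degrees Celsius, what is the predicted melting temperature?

Base counts: T=1, A=5, C=3, G=5
A+T = 6, G+C = 8
Tm = 2×6 + 4×8 = 44°C

44°C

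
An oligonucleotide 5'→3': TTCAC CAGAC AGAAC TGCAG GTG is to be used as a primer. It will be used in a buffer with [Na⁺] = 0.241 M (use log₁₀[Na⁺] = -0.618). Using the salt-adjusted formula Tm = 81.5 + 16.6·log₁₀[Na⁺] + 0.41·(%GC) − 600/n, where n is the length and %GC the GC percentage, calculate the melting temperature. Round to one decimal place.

Length n = 23. Scanning the sequence gives A=7, C=6, T=4, G=6.
G+C = 12, so %GC = 12/23 × 100 = 52.174%
Salt term: 16.6 × (-0.618) = -10.259
GC term: 0.41 × 52.174 = 21.391; length term: −600/23 = −26.087
Tm = 81.5 + (-10.259) + 21.391 − 26.087 = 66.545 → 66.5°C

66.5°C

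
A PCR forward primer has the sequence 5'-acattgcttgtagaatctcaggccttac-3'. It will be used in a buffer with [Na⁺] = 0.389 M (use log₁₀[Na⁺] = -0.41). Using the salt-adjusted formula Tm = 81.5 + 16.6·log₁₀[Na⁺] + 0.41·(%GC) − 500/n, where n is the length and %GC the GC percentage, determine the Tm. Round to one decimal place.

74.4°C

Length n = 28. Counting bases: T=9, A=7, C=7, G=5
G+C = 12, so %GC = 12/28 × 100 = 42.857%
Salt term: 16.6 × (-0.41) = -6.806
GC term: 0.41 × 42.857 = 17.571; length term: −500/28 = −17.857
Tm = 81.5 + (-6.806) + 17.571 − 17.857 = 74.408 → 74.4°C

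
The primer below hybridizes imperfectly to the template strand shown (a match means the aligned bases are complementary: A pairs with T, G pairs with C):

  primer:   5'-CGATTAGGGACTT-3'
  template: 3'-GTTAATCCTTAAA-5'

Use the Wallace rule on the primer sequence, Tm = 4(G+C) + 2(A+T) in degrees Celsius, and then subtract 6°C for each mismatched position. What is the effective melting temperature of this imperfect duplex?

Primer base counts: A=3, T=4, G=4, C=2 → A+T=7, G+C=6
Perfect-match Tm = 2(7) + 4(6) = 14 + 24 = 38°C
Mismatches (positions where the bases are not complementary): 3 (at positions 2, 9, 11)
Effective Tm = 38 − 3×6 = 38 − 18 = 20°C

20°C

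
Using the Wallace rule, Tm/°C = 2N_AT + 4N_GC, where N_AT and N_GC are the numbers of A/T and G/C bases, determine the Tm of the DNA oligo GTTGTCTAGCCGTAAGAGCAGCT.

70°C

Counting bases: T=6, C=5, A=5, G=7
A+T = 11, G+C = 12
Tm = 4·12 + 2·11 = 48 + 22 = 70°C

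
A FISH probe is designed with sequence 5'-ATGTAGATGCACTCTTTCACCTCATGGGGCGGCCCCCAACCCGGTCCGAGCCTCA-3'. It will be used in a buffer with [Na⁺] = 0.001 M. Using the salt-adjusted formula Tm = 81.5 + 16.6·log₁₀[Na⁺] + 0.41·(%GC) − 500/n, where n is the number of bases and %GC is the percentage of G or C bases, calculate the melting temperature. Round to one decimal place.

48.0°C

Length n = 55. Counting bases: T=11, A=10, G=13, C=21
G+C = 34, so %GC = 34/55 × 100 = 61.818%
Salt term: 16.6 × (-3) = -49.8
GC term: 0.41 × 61.818 = 25.345; length term: −500/55 = −9.091
Tm = 81.5 + (-49.8) + 25.345 − 9.091 = 47.954 → 48.0°C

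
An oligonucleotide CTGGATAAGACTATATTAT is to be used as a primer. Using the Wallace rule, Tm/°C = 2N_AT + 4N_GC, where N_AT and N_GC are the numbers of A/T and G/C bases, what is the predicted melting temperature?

48°C

T=7, G=3, C=2, A=7
A+T = 14, G+C = 5
Tm = 2(14) + 4(5) = 28 + 20 = 48°C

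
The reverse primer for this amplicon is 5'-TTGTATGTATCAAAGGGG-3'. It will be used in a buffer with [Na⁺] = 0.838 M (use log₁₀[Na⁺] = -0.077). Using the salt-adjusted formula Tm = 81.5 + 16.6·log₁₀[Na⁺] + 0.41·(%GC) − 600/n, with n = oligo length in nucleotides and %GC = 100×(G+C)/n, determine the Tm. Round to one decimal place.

62.8°C

Length n = 18. C=1, T=6, G=6, A=5
G+C = 7, so %GC = 7/18 × 100 = 38.889%
Salt term: 16.6 × (-0.077) = -1.278
GC term: 0.41 × 38.889 = 15.944; length term: −600/18 = −33.333
Tm = 81.5 + (-1.278) + 15.944 − 33.333 = 62.833 → 62.8°C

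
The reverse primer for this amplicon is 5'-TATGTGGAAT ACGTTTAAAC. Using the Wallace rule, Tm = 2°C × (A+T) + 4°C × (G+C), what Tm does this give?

Scanning the sequence gives A=7, G=4, C=2, T=7.
AT pairs contribute 14, GC pairs contribute 6.
Tm = 4·6 + 2·14 = 24 + 28 = 52°C

52°C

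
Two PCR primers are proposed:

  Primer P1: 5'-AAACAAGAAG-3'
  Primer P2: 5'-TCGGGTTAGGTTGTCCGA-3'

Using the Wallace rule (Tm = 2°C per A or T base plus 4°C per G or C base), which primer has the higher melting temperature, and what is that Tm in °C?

Primer P2, 56°C

Primer P1: A+T=7, G+C=3 → Tm = 2(7)+4(3) = 26°C
Primer P2: A+T=8, G+C=10 → Tm = 2(8)+4(10) = 56°C
26°C vs 56°C → primer P2 is higher.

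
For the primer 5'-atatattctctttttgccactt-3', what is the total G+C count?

Counting bases: T=12, C=5, G=1, A=4
G+C = 1 + 5 = 6

6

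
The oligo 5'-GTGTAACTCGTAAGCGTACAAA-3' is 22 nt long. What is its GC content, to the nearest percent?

41%

Scanning the sequence gives A=8, G=5, C=4, T=5.
G+C = 5 + 4 = 9 out of 22 bases
%GC = 9/22 × 100 = 40.91% ≈ 41%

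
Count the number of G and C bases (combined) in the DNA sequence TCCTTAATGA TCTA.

G=1, A=4, C=3, T=6
G+C = 1 + 3 = 4

4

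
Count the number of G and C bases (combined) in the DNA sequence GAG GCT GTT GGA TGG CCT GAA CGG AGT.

16

G=12, C=4, A=5, T=6
Total G or C: 12 + 4 = 16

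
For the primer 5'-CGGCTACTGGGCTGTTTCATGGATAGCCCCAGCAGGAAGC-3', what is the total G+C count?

T=8, C=11, A=8, G=13
Total G or C: 13 + 11 = 24

24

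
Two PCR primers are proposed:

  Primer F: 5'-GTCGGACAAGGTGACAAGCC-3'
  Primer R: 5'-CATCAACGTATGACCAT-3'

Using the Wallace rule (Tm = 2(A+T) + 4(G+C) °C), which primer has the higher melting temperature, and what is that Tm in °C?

Primer F: A+T=8, G+C=12 → Tm = 2(8)+4(12) = 64°C
Primer R: A+T=10, G+C=7 → Tm = 2(10)+4(7) = 48°C
64°C vs 48°C → primer F is higher.

Primer F, 64°C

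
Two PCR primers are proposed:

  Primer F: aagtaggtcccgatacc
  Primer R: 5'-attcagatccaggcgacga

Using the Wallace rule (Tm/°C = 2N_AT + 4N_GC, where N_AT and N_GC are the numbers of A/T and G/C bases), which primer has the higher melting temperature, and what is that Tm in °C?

Primer F: A+T=8, G+C=9 → Tm = 2(8)+4(9) = 52°C
Primer R: A+T=9, G+C=10 → Tm = 2(9)+4(10) = 58°C
52°C vs 58°C → primer R is higher.

Primer R, 58°C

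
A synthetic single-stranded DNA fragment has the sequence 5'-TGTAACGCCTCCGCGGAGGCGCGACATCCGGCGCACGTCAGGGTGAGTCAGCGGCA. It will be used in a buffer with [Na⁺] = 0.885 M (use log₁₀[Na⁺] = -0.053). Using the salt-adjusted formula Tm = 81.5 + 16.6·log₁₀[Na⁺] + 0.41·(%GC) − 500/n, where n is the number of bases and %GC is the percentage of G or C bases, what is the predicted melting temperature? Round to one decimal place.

100.2°C

Length n = 56. Base counts: A=10, G=21, C=18, T=7
G+C = 39, so %GC = 39/56 × 100 = 69.643%
Salt term: 16.6 × (-0.053) = -0.88
GC term: 0.41 × 69.643 = 28.554; length term: −500/56 = −8.929
Tm = 81.5 + (-0.88) + 28.554 − 8.929 = 100.245 → 100.2°C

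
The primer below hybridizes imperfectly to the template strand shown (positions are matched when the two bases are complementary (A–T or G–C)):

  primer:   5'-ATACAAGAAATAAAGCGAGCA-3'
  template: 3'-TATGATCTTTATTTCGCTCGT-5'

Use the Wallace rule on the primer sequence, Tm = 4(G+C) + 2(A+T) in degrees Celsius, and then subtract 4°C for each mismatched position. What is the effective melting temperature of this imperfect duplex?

Primer base counts: A=12, T=2, G=4, C=3 → A+T=14, G+C=7
Perfect-match Tm = 2(14) + 4(7) = 28 + 28 = 56°C
Mismatches (positions where the bases are not complementary): 1 (at position 5)
Effective Tm = 56 − 1×4 = 56 − 4 = 52°C

52°C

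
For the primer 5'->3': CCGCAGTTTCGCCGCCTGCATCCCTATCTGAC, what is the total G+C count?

Base counts: A=4, C=14, T=8, G=6
Total G or C: 6 + 14 = 20

20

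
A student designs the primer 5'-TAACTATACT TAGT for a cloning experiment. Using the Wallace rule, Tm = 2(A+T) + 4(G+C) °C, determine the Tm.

34°C

Counting bases: G=1, A=5, T=6, C=2
AT pairs contribute 11, GC pairs contribute 3.
Tm = 2×11 + 4×3 = 34°C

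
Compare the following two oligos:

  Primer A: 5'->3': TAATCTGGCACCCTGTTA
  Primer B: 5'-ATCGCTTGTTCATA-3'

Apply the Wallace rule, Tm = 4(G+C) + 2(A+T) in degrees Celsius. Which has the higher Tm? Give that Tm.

Primer A, 52°C

Primer A: A+T=10, G+C=8 → Tm = 2(10)+4(8) = 52°C
Primer B: A+T=9, G+C=5 → Tm = 2(9)+4(5) = 38°C
52°C vs 38°C → primer A is higher.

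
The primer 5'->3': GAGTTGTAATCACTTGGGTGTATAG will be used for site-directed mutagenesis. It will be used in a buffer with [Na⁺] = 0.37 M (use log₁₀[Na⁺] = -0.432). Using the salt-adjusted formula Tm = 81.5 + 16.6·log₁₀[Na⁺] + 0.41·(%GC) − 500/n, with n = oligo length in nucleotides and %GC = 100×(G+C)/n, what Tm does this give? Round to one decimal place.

70.7°C

Length n = 25. A=6, T=9, G=8, C=2
G+C = 10, so %GC = 10/25 × 100 = 40%
Salt term: 16.6 × (-0.432) = -7.171
GC term: 0.41 × 40 = 16.4; length term: −500/25 = −20
Tm = 81.5 + (-7.171) + 16.4 − 20 = 70.729 → 70.7°C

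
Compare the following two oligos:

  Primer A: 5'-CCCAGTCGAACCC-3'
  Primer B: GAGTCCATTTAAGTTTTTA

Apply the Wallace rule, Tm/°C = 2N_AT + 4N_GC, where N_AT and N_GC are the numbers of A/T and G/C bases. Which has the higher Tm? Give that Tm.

Primer A: A+T=4, G+C=9 → Tm = 2(4)+4(9) = 44°C
Primer B: A+T=14, G+C=5 → Tm = 2(14)+4(5) = 48°C
44°C vs 48°C → primer B is higher.

Primer B, 48°C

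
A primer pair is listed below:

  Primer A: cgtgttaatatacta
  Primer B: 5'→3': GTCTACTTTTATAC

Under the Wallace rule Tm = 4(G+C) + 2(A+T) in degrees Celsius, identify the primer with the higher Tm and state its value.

Primer A: A+T=11, G+C=4 → Tm = 2(11)+4(4) = 38°C
Primer B: A+T=10, G+C=4 → Tm = 2(10)+4(4) = 36°C
38°C vs 36°C → primer A is higher.

Primer A, 38°C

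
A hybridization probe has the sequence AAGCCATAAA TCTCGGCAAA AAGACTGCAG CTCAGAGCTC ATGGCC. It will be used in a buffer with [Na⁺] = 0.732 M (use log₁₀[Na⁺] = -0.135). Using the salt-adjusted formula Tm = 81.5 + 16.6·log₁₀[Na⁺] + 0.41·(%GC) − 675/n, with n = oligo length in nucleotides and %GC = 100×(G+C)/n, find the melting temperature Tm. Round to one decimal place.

Length n = 46. Scanning the sequence gives T=7, C=13, G=10, A=16.
G+C = 23, so %GC = 23/46 × 100 = 50%
Salt term: 16.6 × (-0.135) = -2.241
GC term: 0.41 × 50 = 20.5; length term: −675/46 = −14.674
Tm = 81.5 + (-2.241) + 20.5 − 14.674 = 85.085 → 85.1°C

85.1°C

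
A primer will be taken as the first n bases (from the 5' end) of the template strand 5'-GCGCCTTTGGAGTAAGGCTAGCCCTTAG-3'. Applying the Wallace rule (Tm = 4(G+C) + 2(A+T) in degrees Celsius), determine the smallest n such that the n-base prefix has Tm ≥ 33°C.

First 9 bases: GCGCCTTTG → Tm = 30°C (< 33°C)
First 10 bases: GCGCCTTTGG → Tm = 34°C (≥ 33°C)
Since every base adds ≥2°C, Tm only increases with n, so the threshold is first crossed at n = 10.

n = 10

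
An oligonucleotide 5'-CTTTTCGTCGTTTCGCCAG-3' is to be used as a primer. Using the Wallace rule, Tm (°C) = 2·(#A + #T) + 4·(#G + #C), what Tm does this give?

58°C

Base counts: A=1, G=4, C=6, T=8
So N_AT = 9 and N_GC = 10.
Tm = 4·10 + 2·9 = 40 + 18 = 58°C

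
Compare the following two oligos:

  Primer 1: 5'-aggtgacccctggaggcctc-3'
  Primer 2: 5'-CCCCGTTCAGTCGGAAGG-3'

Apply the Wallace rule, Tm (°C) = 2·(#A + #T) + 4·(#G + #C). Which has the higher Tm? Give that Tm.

Primer 1, 68°C

Primer 1: A+T=6, G+C=14 → Tm = 2(6)+4(14) = 68°C
Primer 2: A+T=6, G+C=12 → Tm = 2(6)+4(12) = 60°C
68°C vs 60°C → primer 1 is higher.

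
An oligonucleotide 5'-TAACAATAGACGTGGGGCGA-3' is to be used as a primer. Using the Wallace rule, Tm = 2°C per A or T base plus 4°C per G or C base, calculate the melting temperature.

60°C

G=7, C=3, T=3, A=7
A+T = 10, G+C = 10
Tm = 2×10 + 4×10 = 60°C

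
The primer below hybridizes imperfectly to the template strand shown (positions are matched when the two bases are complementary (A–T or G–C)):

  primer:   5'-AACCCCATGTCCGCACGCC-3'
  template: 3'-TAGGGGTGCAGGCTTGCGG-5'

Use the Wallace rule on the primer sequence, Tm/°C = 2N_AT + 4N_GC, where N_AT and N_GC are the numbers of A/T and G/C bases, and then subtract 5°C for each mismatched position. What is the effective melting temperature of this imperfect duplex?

49°C

Primer base counts: A=4, T=2, G=3, C=10 → A+T=6, G+C=13
Perfect-match Tm = 2(6) + 4(13) = 12 + 52 = 64°C
Mismatches (positions where the bases are not complementary): 3 (at positions 2, 8, 14)
Effective Tm = 64 − 3×5 = 64 − 15 = 49°C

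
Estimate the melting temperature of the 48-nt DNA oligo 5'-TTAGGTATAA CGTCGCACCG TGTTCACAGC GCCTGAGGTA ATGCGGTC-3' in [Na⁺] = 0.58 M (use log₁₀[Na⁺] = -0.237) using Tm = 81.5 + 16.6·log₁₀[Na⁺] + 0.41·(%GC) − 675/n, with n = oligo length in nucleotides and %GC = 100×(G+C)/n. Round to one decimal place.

Length n = 48. Base counts: C=12, A=10, G=14, T=12
G+C = 26, so %GC = 26/48 × 100 = 54.167%
Salt term: 16.6 × (-0.237) = -3.934
GC term: 0.41 × 54.167 = 22.208; length term: −675/48 = −14.062
Tm = 81.5 + (-3.934) + 22.208 − 14.062 = 85.712 → 85.7°C

85.7°C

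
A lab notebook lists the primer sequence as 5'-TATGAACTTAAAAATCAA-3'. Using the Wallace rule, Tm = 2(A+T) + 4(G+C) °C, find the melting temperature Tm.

42°C

Scanning the sequence gives C=2, T=5, A=10, G=1.
So N_AT = 15 and N_GC = 3.
Tm = 4·3 + 2·15 = 12 + 30 = 42°C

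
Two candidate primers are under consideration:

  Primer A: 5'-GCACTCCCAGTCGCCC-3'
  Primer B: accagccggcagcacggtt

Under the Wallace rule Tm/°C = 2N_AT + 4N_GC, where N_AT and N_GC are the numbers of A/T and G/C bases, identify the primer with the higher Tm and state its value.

Primer B, 64°C

Primer A: A+T=4, G+C=12 → Tm = 2(4)+4(12) = 56°C
Primer B: A+T=6, G+C=13 → Tm = 2(6)+4(13) = 64°C
56°C vs 64°C → primer B is higher.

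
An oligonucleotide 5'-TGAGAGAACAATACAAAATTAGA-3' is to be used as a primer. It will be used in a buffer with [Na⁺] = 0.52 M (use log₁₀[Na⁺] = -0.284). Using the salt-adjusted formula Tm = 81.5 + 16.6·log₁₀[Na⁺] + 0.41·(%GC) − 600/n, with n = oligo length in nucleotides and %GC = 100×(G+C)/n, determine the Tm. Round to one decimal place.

Length n = 23. Base counts: C=2, T=4, A=13, G=4
G+C = 6, so %GC = 6/23 × 100 = 26.087%
Salt term: 16.6 × (-0.284) = -4.714
GC term: 0.41 × 26.087 = 10.696; length term: −600/23 = −26.087
Tm = 81.5 + (-4.714) + 10.696 − 26.087 = 61.395 → 61.4°C

61.4°C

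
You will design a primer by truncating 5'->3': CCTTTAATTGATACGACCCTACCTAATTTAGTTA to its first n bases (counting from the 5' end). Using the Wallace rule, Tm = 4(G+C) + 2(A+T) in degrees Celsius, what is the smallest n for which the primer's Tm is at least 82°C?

n = 31

First 30 bases: CCTTTAATTGATACGACCCTACCTAATTTA → Tm = 80°C (< 82°C)
First 31 bases: CCTTTAATTGATACGACCCTACCTAATTTAG → Tm = 84°C (≥ 82°C)
Since every base adds ≥2°C, Tm only increases with n, so the threshold is first crossed at n = 31.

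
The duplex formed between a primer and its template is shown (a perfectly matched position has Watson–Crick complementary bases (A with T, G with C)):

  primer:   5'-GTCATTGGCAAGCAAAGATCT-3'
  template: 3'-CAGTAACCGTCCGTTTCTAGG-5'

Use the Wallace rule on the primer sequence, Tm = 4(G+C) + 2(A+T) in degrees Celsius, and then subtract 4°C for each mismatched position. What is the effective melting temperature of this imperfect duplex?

Primer base counts: A=7, T=5, G=5, C=4 → A+T=12, G+C=9
Perfect-match Tm = 2(12) + 4(9) = 24 + 36 = 60°C
Mismatches (positions where the bases are not complementary): 2 (at positions 11, 21)
Effective Tm = 60 − 2×4 = 60 − 8 = 52°C

52°C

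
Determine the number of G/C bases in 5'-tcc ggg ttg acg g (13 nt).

Base counts: C=3, G=6, T=3, A=1
Total G or C: 6 + 3 = 9

9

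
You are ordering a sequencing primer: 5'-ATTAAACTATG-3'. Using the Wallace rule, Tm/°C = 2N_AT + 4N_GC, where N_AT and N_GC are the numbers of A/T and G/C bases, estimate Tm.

Base counts: C=1, G=1, T=4, A=5
A+T = 9, G+C = 2
Tm = 4·2 + 2·9 = 8 + 18 = 26°C

26°C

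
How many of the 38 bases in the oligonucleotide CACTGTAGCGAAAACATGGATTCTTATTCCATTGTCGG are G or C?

Scanning the sequence gives G=8, T=12, C=8, A=10.
Total G or C: 8 + 8 = 16

16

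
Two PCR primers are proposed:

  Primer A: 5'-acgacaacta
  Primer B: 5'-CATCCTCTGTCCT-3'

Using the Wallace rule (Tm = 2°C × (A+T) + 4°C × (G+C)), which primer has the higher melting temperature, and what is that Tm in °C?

Primer B, 40°C

Primer A: A+T=6, G+C=4 → Tm = 2(6)+4(4) = 28°C
Primer B: A+T=6, G+C=7 → Tm = 2(6)+4(7) = 40°C
28°C vs 40°C → primer B is higher.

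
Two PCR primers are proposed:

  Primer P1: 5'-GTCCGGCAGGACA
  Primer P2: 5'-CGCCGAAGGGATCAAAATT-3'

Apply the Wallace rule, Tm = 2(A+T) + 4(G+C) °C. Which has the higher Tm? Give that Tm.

Primer P2, 56°C

Primer P1: A+T=4, G+C=9 → Tm = 2(4)+4(9) = 44°C
Primer P2: A+T=10, G+C=9 → Tm = 2(10)+4(9) = 56°C
44°C vs 56°C → primer P2 is higher.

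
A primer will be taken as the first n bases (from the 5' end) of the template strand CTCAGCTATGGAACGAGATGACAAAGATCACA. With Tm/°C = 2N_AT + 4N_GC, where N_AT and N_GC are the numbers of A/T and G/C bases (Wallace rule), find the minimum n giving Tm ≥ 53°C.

n = 18

First 17 bases: CTCAGCTATGGAACGAG → Tm = 52°C (< 53°C)
First 18 bases: CTCAGCTATGGAACGAGA → Tm = 54°C (≥ 53°C)
Each additional base adds 2°C (A/T) or 4°C (G/C), so Tm is non-decreasing in n; n = 18 is the first length to reach 53°C.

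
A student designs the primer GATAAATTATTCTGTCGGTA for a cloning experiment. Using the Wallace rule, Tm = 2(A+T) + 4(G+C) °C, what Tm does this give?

Scanning the sequence gives C=2, T=8, G=4, A=6.
A+T = 14, G+C = 6
Tm = 2(14) + 4(6) = 28 + 24 = 52°C

52°C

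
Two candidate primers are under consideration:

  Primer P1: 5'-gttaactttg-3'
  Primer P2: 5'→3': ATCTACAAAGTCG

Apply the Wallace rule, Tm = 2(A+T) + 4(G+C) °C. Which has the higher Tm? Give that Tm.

Primer P1: A+T=7, G+C=3 → Tm = 2(7)+4(3) = 26°C
Primer P2: A+T=8, G+C=5 → Tm = 2(8)+4(5) = 36°C
26°C vs 36°C → primer P2 is higher.

Primer P2, 36°C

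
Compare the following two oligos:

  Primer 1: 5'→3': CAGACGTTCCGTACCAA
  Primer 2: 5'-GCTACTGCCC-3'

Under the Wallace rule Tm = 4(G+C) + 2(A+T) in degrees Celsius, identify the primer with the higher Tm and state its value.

Primer 1: A+T=8, G+C=9 → Tm = 2(8)+4(9) = 52°C
Primer 2: A+T=3, G+C=7 → Tm = 2(3)+4(7) = 34°C
52°C vs 34°C → primer 1 is higher.

Primer 1, 52°C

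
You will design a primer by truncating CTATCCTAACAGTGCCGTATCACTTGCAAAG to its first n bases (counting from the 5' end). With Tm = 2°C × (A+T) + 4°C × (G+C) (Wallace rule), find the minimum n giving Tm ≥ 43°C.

n = 15

First 14 bases: CTATCCTAACAGTG → Tm = 40°C (< 43°C)
First 15 bases: CTATCCTAACAGTGC → Tm = 44°C (≥ 43°C)
Each additional base adds 2°C (A/T) or 4°C (G/C), so Tm is non-decreasing in n; n = 15 is the first length to reach 43°C.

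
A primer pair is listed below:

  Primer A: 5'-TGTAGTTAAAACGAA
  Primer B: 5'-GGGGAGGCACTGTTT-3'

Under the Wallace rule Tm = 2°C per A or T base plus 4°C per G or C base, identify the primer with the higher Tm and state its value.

Primer A: A+T=11, G+C=4 → Tm = 2(11)+4(4) = 38°C
Primer B: A+T=6, G+C=9 → Tm = 2(6)+4(9) = 48°C
38°C vs 48°C → primer B is higher.

Primer B, 48°C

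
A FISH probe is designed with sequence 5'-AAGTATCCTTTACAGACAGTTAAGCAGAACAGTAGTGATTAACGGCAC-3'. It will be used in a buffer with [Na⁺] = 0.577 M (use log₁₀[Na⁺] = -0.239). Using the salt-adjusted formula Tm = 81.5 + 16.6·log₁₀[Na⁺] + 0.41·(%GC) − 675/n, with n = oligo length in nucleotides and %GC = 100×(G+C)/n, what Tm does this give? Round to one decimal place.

Length n = 48. A=18, C=9, G=10, T=11
G+C = 19, so %GC = 19/48 × 100 = 39.583%
Salt term: 16.6 × (-0.239) = -3.967
GC term: 0.41 × 39.583 = 16.229; length term: −675/48 = −14.062
Tm = 81.5 + (-3.967) + 16.229 − 14.062 = 79.7 → 79.7°C

79.7°C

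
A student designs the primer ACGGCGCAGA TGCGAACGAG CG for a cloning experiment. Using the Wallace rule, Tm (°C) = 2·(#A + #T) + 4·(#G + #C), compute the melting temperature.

Scanning the sequence gives T=1, G=9, C=6, A=6.
A+T = 7, G+C = 15
Tm = 2(7) + 4(15) = 14 + 60 = 74°C

74°C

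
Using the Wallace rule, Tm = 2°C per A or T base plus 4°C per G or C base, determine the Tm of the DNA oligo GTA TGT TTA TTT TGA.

36°C

C=0, A=3, T=9, G=3
A+T = 12, G+C = 3
Tm = 2(12) + 4(3) = 24 + 12 = 36°C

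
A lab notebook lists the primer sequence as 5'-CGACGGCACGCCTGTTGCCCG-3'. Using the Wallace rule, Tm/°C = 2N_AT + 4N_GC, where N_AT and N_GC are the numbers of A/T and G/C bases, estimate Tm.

Scanning the sequence gives G=7, C=9, T=3, A=2.
AT pairs contribute 5, GC pairs contribute 16.
Tm = 2(5) + 4(16) = 10 + 64 = 74°C

74°C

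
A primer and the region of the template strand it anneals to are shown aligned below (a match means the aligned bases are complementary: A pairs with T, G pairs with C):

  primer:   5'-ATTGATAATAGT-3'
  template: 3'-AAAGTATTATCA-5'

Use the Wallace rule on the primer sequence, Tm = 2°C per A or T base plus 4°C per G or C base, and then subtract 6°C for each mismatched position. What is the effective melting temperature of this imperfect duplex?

Primer base counts: A=5, T=5, G=2, C=0 → A+T=10, G+C=2
Perfect-match Tm = 2(10) + 4(2) = 20 + 8 = 28°C
Mismatches (positions where the bases are not complementary): 2 (at positions 1, 4)
Effective Tm = 28 − 2×6 = 28 − 12 = 16°C

16°C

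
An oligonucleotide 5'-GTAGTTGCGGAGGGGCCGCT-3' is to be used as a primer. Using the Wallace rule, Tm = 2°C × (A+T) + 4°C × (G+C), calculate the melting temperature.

68°C

Counting bases: A=2, T=4, C=4, G=10
So N_AT = 6 and N_GC = 14.
Tm = 2×6 + 4×14 = 68°C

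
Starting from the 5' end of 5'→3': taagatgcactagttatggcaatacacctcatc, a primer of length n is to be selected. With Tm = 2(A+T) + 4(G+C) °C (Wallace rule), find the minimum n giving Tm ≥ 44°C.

n = 17

First 16 bases: TAAGATGCACTAGTTA → Tm = 42°C (< 44°C)
First 17 bases: TAAGATGCACTAGTTAT → Tm = 44°C (≥ 44°C)
Each additional base adds 2°C (A/T) or 4°C (G/C), so Tm is non-decreasing in n; n = 17 is the first length to reach 44°C.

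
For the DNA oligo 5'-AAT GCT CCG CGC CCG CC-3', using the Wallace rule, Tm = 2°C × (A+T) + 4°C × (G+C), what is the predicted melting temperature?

G=4, T=2, C=9, A=2
AT pairs contribute 4, GC pairs contribute 13.
Tm = 2×4 + 4×13 = 60°C

60°C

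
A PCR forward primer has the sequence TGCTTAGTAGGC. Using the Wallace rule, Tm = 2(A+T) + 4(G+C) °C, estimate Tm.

Scanning the sequence gives A=2, C=2, G=4, T=4.
AT pairs contribute 6, GC pairs contribute 6.
Tm = 2(6) + 4(6) = 12 + 24 = 36°C

36°C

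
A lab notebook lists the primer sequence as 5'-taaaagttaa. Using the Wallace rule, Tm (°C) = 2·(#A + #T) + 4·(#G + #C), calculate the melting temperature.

Counting bases: A=6, G=1, C=0, T=3
So N_AT = 9 and N_GC = 1.
Tm = 4·1 + 2·9 = 4 + 18 = 22°C

22°C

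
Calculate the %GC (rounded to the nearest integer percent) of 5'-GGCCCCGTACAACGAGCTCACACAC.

Counting bases: T=2, C=11, A=7, G=5
G+C = 5 + 11 = 16 out of 25 bases
%GC = 16/25 × 100 = 64% ≈ 64%

64%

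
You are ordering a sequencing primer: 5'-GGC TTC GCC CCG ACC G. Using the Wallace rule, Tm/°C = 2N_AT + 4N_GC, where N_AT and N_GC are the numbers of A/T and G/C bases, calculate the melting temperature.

58°C

Counting bases: A=1, C=8, G=5, T=2
So N_AT = 3 and N_GC = 13.
Tm = 2×3 + 4×13 = 58°C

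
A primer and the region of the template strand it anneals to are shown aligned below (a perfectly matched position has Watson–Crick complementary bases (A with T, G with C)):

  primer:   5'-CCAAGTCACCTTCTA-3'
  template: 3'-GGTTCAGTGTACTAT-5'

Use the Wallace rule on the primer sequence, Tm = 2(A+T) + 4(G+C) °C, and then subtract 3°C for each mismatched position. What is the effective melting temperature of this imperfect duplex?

Primer base counts: A=4, T=4, G=1, C=6 → A+T=8, G+C=7
Perfect-match Tm = 2(8) + 4(7) = 16 + 28 = 44°C
Mismatches (positions where the bases are not complementary): 3 (at positions 10, 12, 13)
Effective Tm = 44 − 3×3 = 44 − 9 = 35°C

35°C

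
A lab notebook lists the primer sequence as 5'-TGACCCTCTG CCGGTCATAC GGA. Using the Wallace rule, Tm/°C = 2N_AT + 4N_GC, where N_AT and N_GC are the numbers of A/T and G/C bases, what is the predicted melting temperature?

Counting bases: G=6, A=4, T=5, C=8
AT pairs contribute 9, GC pairs contribute 14.
Tm = 2×9 + 4×14 = 74°C

74°C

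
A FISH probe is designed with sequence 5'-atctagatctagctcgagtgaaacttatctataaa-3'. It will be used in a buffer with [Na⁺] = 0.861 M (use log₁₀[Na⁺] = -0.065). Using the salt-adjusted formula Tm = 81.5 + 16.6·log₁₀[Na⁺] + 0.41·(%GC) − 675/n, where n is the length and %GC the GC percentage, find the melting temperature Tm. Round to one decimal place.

Length n = 35. Scanning the sequence gives A=13, G=5, C=6, T=11.
G+C = 11, so %GC = 11/35 × 100 = 31.429%
Salt term: 16.6 × (-0.065) = -1.079
GC term: 0.41 × 31.429 = 12.886; length term: −675/35 = −19.286
Tm = 81.5 + (-1.079) + 12.886 − 19.286 = 74.021 → 74.0°C

74.0°C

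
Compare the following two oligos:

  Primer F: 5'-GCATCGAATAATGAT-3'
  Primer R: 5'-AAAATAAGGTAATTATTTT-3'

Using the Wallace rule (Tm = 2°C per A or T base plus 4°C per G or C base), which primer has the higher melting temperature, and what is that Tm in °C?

Primer F: A+T=10, G+C=5 → Tm = 2(10)+4(5) = 40°C
Primer R: A+T=17, G+C=2 → Tm = 2(17)+4(2) = 42°C
40°C vs 42°C → primer R is higher.

Primer R, 42°C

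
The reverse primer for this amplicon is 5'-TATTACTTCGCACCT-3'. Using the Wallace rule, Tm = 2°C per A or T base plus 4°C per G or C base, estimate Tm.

42°C

C=5, T=6, G=1, A=3
So N_AT = 9 and N_GC = 6.
Tm = 4·6 + 2·9 = 24 + 18 = 42°C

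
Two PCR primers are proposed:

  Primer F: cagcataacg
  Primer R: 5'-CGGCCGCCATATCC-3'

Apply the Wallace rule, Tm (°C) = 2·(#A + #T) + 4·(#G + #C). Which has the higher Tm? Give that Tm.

Primer F: A+T=5, G+C=5 → Tm = 2(5)+4(5) = 30°C
Primer R: A+T=4, G+C=10 → Tm = 2(4)+4(10) = 48°C
30°C vs 48°C → primer R is higher.

Primer R, 48°C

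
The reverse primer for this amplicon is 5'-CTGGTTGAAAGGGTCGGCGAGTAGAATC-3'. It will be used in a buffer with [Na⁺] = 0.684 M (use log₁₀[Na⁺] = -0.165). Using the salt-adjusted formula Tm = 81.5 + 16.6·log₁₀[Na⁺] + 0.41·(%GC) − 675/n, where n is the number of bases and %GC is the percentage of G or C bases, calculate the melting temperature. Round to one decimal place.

76.6°C

Length n = 28. Scanning the sequence gives G=11, C=4, T=6, A=7.
G+C = 15, so %GC = 15/28 × 100 = 53.571%
Salt term: 16.6 × (-0.165) = -2.739
GC term: 0.41 × 53.571 = 21.964; length term: −675/28 = −24.107
Tm = 81.5 + (-2.739) + 21.964 − 24.107 = 76.618 → 76.6°C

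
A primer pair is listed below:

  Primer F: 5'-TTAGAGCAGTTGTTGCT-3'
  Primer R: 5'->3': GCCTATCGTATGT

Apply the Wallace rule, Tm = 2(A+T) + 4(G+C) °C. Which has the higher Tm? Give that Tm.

Primer F, 48°C

Primer F: A+T=10, G+C=7 → Tm = 2(10)+4(7) = 48°C
Primer R: A+T=7, G+C=6 → Tm = 2(7)+4(6) = 38°C
48°C vs 38°C → primer F is higher.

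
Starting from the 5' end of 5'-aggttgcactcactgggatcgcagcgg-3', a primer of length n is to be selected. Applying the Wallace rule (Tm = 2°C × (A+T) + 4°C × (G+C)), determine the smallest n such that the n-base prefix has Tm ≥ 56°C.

n = 18

First 17 bases: AGGTTGCACTCACTGGG → Tm = 54°C (< 56°C)
First 18 bases: AGGTTGCACTCACTGGGA → Tm = 56°C (≥ 56°C)
Each additional base adds 2°C (A/T) or 4°C (G/C), so Tm is non-decreasing in n; n = 18 is the first length to reach 56°C.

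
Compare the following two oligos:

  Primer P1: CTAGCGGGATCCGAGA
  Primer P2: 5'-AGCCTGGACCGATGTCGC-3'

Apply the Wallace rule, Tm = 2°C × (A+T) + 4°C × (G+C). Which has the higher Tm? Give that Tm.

Primer P2, 60°C

Primer P1: A+T=6, G+C=10 → Tm = 2(6)+4(10) = 52°C
Primer P2: A+T=6, G+C=12 → Tm = 2(6)+4(12) = 60°C
52°C vs 60°C → primer P2 is higher.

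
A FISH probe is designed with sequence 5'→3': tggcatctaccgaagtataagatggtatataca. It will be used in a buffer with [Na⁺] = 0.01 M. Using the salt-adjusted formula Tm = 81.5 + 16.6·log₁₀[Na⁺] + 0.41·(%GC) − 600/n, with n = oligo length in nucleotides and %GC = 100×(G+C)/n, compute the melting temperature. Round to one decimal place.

45.0°C

Length n = 33. Counting bases: A=12, C=5, G=7, T=9
G+C = 12, so %GC = 12/33 × 100 = 36.364%
Salt term: 16.6 × (-2) = -33.2
GC term: 0.41 × 36.364 = 14.909; length term: −600/33 = −18.182
Tm = 81.5 + (-33.2) + 14.909 − 18.182 = 45.027 → 45.0°C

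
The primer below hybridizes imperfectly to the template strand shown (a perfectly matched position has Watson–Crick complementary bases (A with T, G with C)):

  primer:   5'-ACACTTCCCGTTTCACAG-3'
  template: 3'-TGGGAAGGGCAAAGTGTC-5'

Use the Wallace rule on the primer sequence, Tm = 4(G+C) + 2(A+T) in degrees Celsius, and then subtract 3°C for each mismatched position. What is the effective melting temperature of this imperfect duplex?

51°C

Primer base counts: A=4, T=5, G=2, C=7 → A+T=9, G+C=9
Perfect-match Tm = 2(9) + 4(9) = 18 + 36 = 54°C
Mismatches (positions where the bases are not complementary): 1 (at position 3)
Effective Tm = 54 − 1×3 = 54 − 3 = 51°C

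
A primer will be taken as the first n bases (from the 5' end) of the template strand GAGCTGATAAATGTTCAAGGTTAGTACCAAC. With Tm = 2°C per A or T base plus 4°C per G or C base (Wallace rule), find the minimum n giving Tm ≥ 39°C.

First 14 bases: GAGCTGATAAATGT → Tm = 38°C (< 39°C)
First 15 bases: GAGCTGATAAATGTT → Tm = 40°C (≥ 39°C)
Since every base adds ≥2°C, Tm only increases with n, so the threshold is first crossed at n = 15.

n = 15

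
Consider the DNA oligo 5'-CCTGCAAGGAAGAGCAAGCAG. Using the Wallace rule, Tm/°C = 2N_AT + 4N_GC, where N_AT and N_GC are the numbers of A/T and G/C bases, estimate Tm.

Base counts: G=7, A=8, C=5, T=1
AT pairs contribute 9, GC pairs contribute 12.
Tm = 2(9) + 4(12) = 18 + 48 = 66°C

66°C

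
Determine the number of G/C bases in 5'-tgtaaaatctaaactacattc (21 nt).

5

Scanning the sequence gives A=9, G=1, T=7, C=4.
G+C = 1 + 4 = 5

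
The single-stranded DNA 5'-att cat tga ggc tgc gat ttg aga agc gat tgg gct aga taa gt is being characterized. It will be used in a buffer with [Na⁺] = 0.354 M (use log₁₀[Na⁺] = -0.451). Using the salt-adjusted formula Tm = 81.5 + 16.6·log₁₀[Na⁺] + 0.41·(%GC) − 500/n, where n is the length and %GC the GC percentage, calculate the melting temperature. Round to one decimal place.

Length n = 44. G=14, C=5, A=12, T=13
G+C = 19, so %GC = 19/44 × 100 = 43.182%
Salt term: 16.6 × (-0.451) = -7.487
GC term: 0.41 × 43.182 = 17.705; length term: −500/44 = −11.364
Tm = 81.5 + (-7.487) + 17.705 − 11.364 = 80.354 → 80.4°C

80.4°C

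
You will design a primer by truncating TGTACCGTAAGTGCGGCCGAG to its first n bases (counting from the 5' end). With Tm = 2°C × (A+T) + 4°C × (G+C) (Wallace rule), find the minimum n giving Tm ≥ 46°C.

n = 15

First 14 bases: TGTACCGTAAGTGC → Tm = 42°C (< 46°C)
First 15 bases: TGTACCGTAAGTGCG → Tm = 46°C (≥ 46°C)
Since every base adds ≥2°C, Tm only increases with n, so the threshold is first crossed at n = 15.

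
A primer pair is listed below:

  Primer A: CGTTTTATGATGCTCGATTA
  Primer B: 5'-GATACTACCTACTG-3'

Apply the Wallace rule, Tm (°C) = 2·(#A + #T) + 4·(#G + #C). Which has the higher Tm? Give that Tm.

Primer A, 54°C

Primer A: A+T=13, G+C=7 → Tm = 2(13)+4(7) = 54°C
Primer B: A+T=8, G+C=6 → Tm = 2(8)+4(6) = 40°C
54°C vs 40°C → primer A is higher.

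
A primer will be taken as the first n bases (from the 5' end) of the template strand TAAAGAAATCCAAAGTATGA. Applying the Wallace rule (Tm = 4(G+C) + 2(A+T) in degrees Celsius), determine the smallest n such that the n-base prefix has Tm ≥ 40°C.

First 15 bases: TAAAGAAATCCAAAG → Tm = 38°C (< 40°C)
First 16 bases: TAAAGAAATCCAAAGT → Tm = 40°C (≥ 40°C)
Since every base adds ≥2°C, Tm only increases with n, so the threshold is first crossed at n = 16.

n = 16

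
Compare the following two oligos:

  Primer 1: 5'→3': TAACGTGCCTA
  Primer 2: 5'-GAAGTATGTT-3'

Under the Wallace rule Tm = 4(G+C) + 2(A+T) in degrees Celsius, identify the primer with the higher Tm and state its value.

Primer 1, 32°C

Primer 1: A+T=6, G+C=5 → Tm = 2(6)+4(5) = 32°C
Primer 2: A+T=7, G+C=3 → Tm = 2(7)+4(3) = 26°C
32°C vs 26°C → primer 1 is higher.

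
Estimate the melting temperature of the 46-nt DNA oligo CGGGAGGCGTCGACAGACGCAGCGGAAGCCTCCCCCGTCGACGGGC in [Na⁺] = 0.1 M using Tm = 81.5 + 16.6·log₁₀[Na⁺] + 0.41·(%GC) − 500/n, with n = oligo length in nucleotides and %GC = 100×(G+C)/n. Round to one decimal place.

85.2°C

Length n = 46. Counting bases: A=8, C=17, G=18, T=3
G+C = 35, so %GC = 35/46 × 100 = 76.087%
Salt term: 16.6 × (-1) = -16.6
GC term: 0.41 × 76.087 = 31.196; length term: −500/46 = −10.87
Tm = 81.5 + (-16.6) + 31.196 − 10.87 = 85.226 → 85.2°C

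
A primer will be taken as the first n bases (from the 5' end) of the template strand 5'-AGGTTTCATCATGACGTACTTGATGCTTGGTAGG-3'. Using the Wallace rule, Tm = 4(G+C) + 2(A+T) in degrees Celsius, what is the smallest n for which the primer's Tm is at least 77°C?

First 27 bases: AGGTTTCATCATGACGTACTTGATGCT → Tm = 76°C (< 77°C)
First 28 bases: AGGTTTCATCATGACGTACTTGATGCTT → Tm = 78°C (≥ 77°C)
Each additional base adds 2°C (A/T) or 4°C (G/C), so Tm is non-decreasing in n; n = 28 is the first length to reach 77°C.

n = 28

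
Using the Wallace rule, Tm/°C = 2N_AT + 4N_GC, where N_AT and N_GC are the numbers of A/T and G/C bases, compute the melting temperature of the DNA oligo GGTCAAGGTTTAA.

T=4, A=4, G=4, C=1
So N_AT = 8 and N_GC = 5.
Tm = 2×8 + 4×5 = 36°C

36°C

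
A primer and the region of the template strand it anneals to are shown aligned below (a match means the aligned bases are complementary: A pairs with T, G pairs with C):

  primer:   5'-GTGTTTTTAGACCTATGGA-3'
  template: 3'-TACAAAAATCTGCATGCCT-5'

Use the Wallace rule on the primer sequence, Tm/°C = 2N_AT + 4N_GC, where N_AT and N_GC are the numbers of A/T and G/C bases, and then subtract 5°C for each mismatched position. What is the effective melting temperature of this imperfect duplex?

37°C

Primer base counts: A=4, T=8, G=5, C=2 → A+T=12, G+C=7
Perfect-match Tm = 2(12) + 4(7) = 24 + 28 = 52°C
Mismatches (positions where the bases are not complementary): 3 (at positions 1, 13, 16)
Effective Tm = 52 − 3×5 = 52 − 15 = 37°C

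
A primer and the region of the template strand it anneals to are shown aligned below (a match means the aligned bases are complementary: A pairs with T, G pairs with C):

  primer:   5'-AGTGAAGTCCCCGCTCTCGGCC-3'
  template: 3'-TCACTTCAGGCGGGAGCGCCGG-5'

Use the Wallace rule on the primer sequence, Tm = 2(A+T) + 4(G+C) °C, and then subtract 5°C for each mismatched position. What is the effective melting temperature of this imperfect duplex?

59°C

Primer base counts: A=3, T=4, G=6, C=9 → A+T=7, G+C=15
Perfect-match Tm = 2(7) + 4(15) = 14 + 60 = 74°C
Mismatches (positions where the bases are not complementary): 3 (at positions 11, 13, 17)
Effective Tm = 74 − 3×5 = 74 − 15 = 59°C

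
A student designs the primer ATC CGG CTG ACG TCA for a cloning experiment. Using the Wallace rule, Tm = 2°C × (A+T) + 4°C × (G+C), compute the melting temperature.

Scanning the sequence gives G=4, A=3, C=5, T=3.
So N_AT = 6 and N_GC = 9.
Tm = 4·9 + 2·6 = 36 + 12 = 48°C

48°C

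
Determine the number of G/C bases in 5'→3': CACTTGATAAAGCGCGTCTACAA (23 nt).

Counting bases: A=8, G=4, T=5, C=6
Total G or C: 4 + 6 = 10

10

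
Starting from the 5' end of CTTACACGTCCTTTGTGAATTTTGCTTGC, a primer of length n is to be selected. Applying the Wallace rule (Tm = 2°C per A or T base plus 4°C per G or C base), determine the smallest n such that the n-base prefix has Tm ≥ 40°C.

n = 14

First 13 bases: CTTACACGTCCTT → Tm = 38°C (< 40°C)
First 14 bases: CTTACACGTCCTTT → Tm = 40°C (≥ 40°C)
Since every base adds ≥2°C, Tm only increases with n, so the threshold is first crossed at n = 14.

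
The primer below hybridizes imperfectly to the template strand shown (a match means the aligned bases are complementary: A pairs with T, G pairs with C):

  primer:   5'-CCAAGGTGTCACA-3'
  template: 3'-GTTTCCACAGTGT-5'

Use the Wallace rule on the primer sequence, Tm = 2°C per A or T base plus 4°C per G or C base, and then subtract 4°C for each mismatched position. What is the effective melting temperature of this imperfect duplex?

36°C

Primer base counts: A=4, T=2, G=3, C=4 → A+T=6, G+C=7
Perfect-match Tm = 2(6) + 4(7) = 12 + 28 = 40°C
Mismatches (positions where the bases are not complementary): 1 (at position 2)
Effective Tm = 40 − 1×4 = 40 − 4 = 36°C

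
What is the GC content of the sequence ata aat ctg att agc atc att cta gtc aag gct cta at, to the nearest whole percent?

32%

Base counts: T=13, G=5, C=7, A=13
G+C = 5 + 7 = 12 out of 38 bases
%GC = 12/38 × 100 = 31.58% ≈ 32%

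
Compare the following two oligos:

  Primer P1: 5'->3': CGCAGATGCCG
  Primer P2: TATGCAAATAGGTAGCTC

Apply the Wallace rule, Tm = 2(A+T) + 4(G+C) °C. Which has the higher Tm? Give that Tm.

Primer P1: A+T=3, G+C=8 → Tm = 2(3)+4(8) = 38°C
Primer P2: A+T=11, G+C=7 → Tm = 2(11)+4(7) = 50°C
38°C vs 50°C → primer P2 is higher.

Primer P2, 50°C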